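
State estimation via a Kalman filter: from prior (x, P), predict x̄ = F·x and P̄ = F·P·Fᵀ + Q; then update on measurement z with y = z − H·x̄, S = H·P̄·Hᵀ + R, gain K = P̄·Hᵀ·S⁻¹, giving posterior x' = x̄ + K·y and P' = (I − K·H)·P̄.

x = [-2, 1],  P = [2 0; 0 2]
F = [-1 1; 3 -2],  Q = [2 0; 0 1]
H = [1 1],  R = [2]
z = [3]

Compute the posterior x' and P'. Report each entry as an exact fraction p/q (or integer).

x̄ = F·x = [3, -8]
P̄ = F·P·Fᵀ + Q = [6 -10; -10 27]
y = z − H·x̄ = [8]
S = H·P̄·Hᵀ + R = [15]
K = P̄·Hᵀ·S⁻¹ = [-4/15; 17/15]
x' = x̄ + K·y = [13/15, 16/15]
P' = (I − K·H)·P̄ = [74/15 -82/15; -82/15 116/15]

x' = [13/15, 16/15]
P' = [74/15 -82/15; -82/15 116/15]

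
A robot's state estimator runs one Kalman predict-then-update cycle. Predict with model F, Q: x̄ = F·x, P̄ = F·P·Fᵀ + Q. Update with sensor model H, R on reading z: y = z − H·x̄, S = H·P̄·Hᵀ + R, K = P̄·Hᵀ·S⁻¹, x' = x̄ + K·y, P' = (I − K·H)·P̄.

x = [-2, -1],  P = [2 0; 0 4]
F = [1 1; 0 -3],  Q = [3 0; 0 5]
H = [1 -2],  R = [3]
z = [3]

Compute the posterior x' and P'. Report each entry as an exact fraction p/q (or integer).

x̄ = F·x = [-3, 3]
P̄ = F·P·Fᵀ + Q = [9 -12; -12 41]
y = z − H·x̄ = [12]
S = H·P̄·Hᵀ + R = [224]
K = P̄·Hᵀ·S⁻¹ = [33/224; -47/112]
x' = x̄ + K·y = [-69/56, -57/28]
P' = (I − K·H)·P̄ = [927/224 207/112; 207/112 87/56]

x' = [-69/56, -57/28]
P' = [927/224 207/112; 207/112 87/56]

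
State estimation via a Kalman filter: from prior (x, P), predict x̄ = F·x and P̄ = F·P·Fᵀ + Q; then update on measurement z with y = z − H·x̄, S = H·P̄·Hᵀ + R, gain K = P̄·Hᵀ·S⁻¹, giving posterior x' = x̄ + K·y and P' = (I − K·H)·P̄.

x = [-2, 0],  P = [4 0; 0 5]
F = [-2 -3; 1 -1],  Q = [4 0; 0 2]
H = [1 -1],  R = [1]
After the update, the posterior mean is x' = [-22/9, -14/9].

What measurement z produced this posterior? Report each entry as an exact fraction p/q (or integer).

x̄ = F·x = [4, -2]
P̄ = F·P·Fᵀ + Q = [65 7; 7 11]
S = H·P̄·Hᵀ + R = [63]
K = P̄·Hᵀ·S⁻¹ = [58/63; -4/63]
x' − x̄ = [-58/9, 4/9] = K·y
y = (KᵀK)⁻¹·Kᵀ·(x' − x̄) = [-7]
z = y + H·x̄ = [-7] + [6] = [-1]

z = [-1]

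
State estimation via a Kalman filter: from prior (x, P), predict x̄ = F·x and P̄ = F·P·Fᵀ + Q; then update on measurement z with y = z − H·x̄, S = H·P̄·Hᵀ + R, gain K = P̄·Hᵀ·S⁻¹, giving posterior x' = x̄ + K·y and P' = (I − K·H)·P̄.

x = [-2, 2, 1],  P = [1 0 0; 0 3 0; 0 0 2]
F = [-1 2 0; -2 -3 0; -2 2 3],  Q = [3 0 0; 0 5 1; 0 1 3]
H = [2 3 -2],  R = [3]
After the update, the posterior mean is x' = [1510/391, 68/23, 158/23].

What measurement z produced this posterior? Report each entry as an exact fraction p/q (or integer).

z = [3]

x̄ = F·x = [6, -2, 11]
P̄ = F·P·Fᵀ + Q = [16 -16 14; -16 36 -13; 14 -13 37]
S = H·P̄·Hᵀ + R = [391]
K = P̄·Hᵀ·S⁻¹ = [-44/391; 6/23; -5/23]
x' − x̄ = [-836/391, 114/23, -95/23] = K·y
y = (KᵀK)⁻¹·Kᵀ·(x' − x̄) = [19]
z = y + H·x̄ = [19] + [-16] = [3]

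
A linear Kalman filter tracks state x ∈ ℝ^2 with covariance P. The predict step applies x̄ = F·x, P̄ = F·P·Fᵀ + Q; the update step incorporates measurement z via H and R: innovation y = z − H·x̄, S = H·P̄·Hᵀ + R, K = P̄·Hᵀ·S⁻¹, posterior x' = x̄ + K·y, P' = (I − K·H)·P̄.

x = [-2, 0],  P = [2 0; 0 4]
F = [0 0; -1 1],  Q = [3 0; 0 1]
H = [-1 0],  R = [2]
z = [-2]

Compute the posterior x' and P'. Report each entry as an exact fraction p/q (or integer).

x' = [6/5, 2]
P' = [6/5 0; 0 7]

x̄ = F·x = [0, 2]
P̄ = F·P·Fᵀ + Q = [3 0; 0 7]
y = z − H·x̄ = [-2]
S = H·P̄·Hᵀ + R = [5]
K = P̄·Hᵀ·S⁻¹ = [-3/5; 0]
x' = x̄ + K·y = [6/5, 2]
P' = (I − K·H)·P̄ = [6/5 0; 0 7]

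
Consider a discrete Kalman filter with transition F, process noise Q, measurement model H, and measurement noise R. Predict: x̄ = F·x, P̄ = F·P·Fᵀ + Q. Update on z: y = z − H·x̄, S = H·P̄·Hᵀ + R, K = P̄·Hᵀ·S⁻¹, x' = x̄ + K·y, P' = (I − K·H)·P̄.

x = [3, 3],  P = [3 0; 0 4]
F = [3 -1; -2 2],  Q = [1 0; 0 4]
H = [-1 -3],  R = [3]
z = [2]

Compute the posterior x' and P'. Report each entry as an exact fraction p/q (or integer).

x̄ = F·x = [6, 0]
P̄ = F·P·Fᵀ + Q = [32 -26; -26 32]
y = z − H·x̄ = [8]
S = H·P̄·Hᵀ + R = [167]
K = P̄·Hᵀ·S⁻¹ = [46/167; -70/167]
x' = x̄ + K·y = [1370/167, -560/167]
P' = (I − K·H)·P̄ = [3228/167 -1122/167; -1122/167 444/167]

x' = [1370/167, -560/167]
P' = [3228/167 -1122/167; -1122/167 444/167]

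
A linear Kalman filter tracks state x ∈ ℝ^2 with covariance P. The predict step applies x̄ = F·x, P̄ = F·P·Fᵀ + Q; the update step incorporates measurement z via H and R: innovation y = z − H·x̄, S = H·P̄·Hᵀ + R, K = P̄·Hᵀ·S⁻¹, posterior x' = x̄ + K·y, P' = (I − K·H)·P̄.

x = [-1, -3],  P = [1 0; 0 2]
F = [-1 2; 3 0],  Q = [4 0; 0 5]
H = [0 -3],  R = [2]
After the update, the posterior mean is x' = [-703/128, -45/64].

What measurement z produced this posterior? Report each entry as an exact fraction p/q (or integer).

z = [2]

x̄ = F·x = [-5, -3]
P̄ = F·P·Fᵀ + Q = [13 -3; -3 14]
S = H·P̄·Hᵀ + R = [128]
K = P̄·Hᵀ·S⁻¹ = [9/128; -21/64]
x' − x̄ = [-63/128, 147/64] = K·y
y = (KᵀK)⁻¹·Kᵀ·(x' − x̄) = [-7]
z = y + H·x̄ = [-7] + [9] = [2]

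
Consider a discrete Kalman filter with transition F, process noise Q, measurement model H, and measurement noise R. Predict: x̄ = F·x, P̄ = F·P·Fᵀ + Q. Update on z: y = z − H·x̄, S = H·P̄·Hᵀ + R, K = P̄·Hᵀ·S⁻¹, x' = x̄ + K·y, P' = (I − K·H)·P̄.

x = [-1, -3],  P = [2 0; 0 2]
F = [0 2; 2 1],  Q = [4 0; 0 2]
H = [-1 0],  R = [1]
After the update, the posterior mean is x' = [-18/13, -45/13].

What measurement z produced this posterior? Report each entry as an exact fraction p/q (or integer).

x̄ = F·x = [-6, -5]
P̄ = F·P·Fᵀ + Q = [12 4; 4 12]
S = H·P̄·Hᵀ + R = [13]
K = P̄·Hᵀ·S⁻¹ = [-12/13; -4/13]
x' − x̄ = [60/13, 20/13] = K·y
y = (KᵀK)⁻¹·Kᵀ·(x' − x̄) = [-5]
z = y + H·x̄ = [-5] + [6] = [1]

z = [1]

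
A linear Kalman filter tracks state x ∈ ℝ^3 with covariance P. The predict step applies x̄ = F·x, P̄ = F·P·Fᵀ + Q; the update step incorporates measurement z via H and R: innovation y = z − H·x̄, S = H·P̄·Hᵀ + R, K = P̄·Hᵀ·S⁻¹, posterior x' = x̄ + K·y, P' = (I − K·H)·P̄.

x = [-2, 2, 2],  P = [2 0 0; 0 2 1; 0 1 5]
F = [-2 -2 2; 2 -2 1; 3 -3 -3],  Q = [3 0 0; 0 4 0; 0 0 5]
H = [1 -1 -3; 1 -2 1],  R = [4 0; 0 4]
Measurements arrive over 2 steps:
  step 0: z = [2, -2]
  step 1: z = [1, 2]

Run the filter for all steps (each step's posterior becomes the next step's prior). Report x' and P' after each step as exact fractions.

step 0: x̄ = F·x = [4, -6, -18]
step 0: P̄ = F·P·Fᵀ + Q = [31 4 -30; 4 21 12; -30 12 104]
step 0: y = z − H·x̄ = [-62, 0]
step 0: S = H·P̄·Hᵀ + R = [1236 -131; -131 99]
step 0: K = P̄·Hᵀ·S⁻¹ = [10666/105203 6675/105203; -8653/105203 -39079/105203; -28496/105203 15426/105203]
step 0: x' = x̄ + K·y = [-240480/105203, -94732/105203, -126902/105203]
step 0: P' = (I − K·H)·P̄ = [2060096/105203 1159660/105203 285924/105203; 1159660/105203 734600/105203 153224/105203; 285924/105203 153224/105203 82228/105203]
step 1: x̄ = F·x = [416620/105203, -418398/105203, -56538/105203]
step 1: P̄ = F·P·Fᵀ + Q = [17587401/105203 -5485024/105203 -5015256/105203; -5485024/105203 2935344/105203 2207472/105203; -5015256/105203 2207472/105203 3155851/105203]
step 1: y = z − H·x̄ = [-899429/105203, -986472/105203]
step 1: S = H·P̄·Hᵀ + R = [103652632/105203 51513480/105203; 51513480/105203 35985136/105203]
step 1: K = P̄·Hᵀ·S⁻¹ = [188858767/1278855448 283148707/639427724; -10405322/159856931 -25743830/159856931; -329587179/1278855448 124415219/639427724]
step 1: x' = x̄ + K·y = [-1860259097/1278855448, -305403880/159856931, -202731123/1278855448]
step 1: P' = (I − K·H)·P̄ = [18639255905/1278855448 1196536064/159856931 2770510775/1278855448; 1196536064/159856931 733813072/159856931 168114760/159856931; 2770510775/1278855448 168114760/159856931 914647137/1278855448]

step 0: x' = [-240480/105203, -94732/105203, -126902/105203], P' = [2060096/105203 1159660/105203 285924/105203; 1159660/105203 734600/105203 153224/105203; 285924/105203 153224/105203 82228/105203]
step 1: x' = [-1860259097/1278855448, -305403880/159856931, -202731123/1278855448], P' = [18639255905/1278855448 1196536064/159856931 2770510775/1278855448; 1196536064/159856931 733813072/159856931 168114760/159856931; 2770510775/1278855448 168114760/159856931 914647137/1278855448]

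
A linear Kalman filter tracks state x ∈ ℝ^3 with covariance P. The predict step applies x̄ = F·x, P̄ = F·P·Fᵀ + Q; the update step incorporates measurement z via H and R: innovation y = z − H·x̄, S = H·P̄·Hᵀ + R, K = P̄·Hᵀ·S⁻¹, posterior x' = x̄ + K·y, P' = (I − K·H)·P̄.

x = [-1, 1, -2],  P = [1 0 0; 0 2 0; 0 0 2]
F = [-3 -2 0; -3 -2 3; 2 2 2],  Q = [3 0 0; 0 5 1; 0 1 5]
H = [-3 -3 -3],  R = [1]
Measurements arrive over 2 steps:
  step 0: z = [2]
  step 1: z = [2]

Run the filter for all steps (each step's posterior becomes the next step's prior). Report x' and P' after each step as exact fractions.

step 0: x' = [1160/401, -157/401, -1274/401], P' = [11279/802 1021/401 -6649/401; 1021/401 1928/401 -2921/401; -6649/401 -2921/401 9575/401]
step 1: x' = [2842958/6156851, 836672/6156851, -7794626/6156851], P' = [39386383/12313702 -11166857/12313702 -13889935/6156851; -11166857/12313702 51113217/12313702 -19511210/6156851; -13889935/6156851 -19511210/6156851 33403397/6156851]

step 0: x̄ = F·x = [1, -5, -4]
step 0: P̄ = F·P·Fᵀ + Q = [20 17 -14; 17 40 -1; -14 -1 25]
step 0: y = z − H·x̄ = [-22]
step 0: S = H·P̄·Hᵀ + R = [802]
step 0: K = P̄·Hᵀ·S⁻¹ = [-69/802; -84/401; -15/401]
step 0: x' = x̄ + K·y = [1160/401, -157/401, -1274/401]
step 0: P' = (I − K·H)·P̄ = [11279/802 1021/401 -6649/401; 1021/401 1928/401 -2921/401; -6649/401 -2921/401 9575/401]
step 1: x̄ = F·x = [-3166/401, -6988/401, -542/401]
step 1: P̄ = F·P·Fᵀ + Q = [143845/802 296173/802 -181/401; 296173/802 627267/802 250/401; -181/401 250/401 2183/401]
step 1: y = z − H·x̄ = [-31286/401]
step 1: S = H·P̄·Hᵀ + R = [6156851/401]
step 1: K = P̄·Hᵀ·S⁻¹ = [-659484/6156851; -1385910/6156851; -6756/6156851]
step 1: x' = x̄ + K·y = [2842958/6156851, 836672/6156851, -7794626/6156851]
step 1: P' = (I − K·H)·P̄ = [39386383/12313702 -11166857/12313702 -13889935/6156851; -11166857/12313702 51113217/12313702 -19511210/6156851; -13889935/6156851 -19511210/6156851 33403397/6156851]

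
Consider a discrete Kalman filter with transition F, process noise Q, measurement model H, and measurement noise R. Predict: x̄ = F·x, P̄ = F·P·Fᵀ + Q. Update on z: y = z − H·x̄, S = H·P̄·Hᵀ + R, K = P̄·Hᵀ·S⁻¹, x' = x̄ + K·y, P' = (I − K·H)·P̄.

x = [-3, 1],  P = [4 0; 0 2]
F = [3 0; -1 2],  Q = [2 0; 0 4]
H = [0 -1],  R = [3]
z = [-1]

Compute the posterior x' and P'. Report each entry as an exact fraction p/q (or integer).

x̄ = F·x = [-9, 5]
P̄ = F·P·Fᵀ + Q = [38 -12; -12 16]
y = z − H·x̄ = [4]
S = H·P̄·Hᵀ + R = [19]
K = P̄·Hᵀ·S⁻¹ = [12/19; -16/19]
x' = x̄ + K·y = [-123/19, 31/19]
P' = (I − K·H)·P̄ = [578/19 -36/19; -36/19 48/19]

x' = [-123/19, 31/19]
P' = [578/19 -36/19; -36/19 48/19]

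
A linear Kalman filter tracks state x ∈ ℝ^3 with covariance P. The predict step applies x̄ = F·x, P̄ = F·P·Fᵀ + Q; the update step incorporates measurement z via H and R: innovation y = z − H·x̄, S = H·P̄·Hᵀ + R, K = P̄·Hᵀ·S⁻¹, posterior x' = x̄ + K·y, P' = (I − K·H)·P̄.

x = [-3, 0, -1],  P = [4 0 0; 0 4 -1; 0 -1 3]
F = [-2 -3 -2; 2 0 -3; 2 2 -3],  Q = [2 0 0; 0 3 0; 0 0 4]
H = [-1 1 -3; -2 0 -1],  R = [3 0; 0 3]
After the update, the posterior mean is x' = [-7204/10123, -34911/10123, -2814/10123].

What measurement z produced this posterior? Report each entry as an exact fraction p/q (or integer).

x̄ = F·x = [8, -3, -3]
P̄ = F·P·Fᵀ + Q = [54 -7 -27; -7 46 49; -27 49 75]
S = H·P̄·Hᵀ + R = [336 109; 109 186]
K = P̄·Hᵀ·S⁻¹ = [12549/50615 -29396/50615; -13669/50615 -1514/50615; -5085/10123 1837/10123]
x' − x̄ = [-88188/10123, -4542/10123, 27555/10123] = K·y
y = (KᵀK)⁻¹·Kᵀ·(x' − x̄) = [0, 15]
z = y + H·x̄ = [0, 15] + [-2, -13] = [-2, 2]

z = [-2, 2]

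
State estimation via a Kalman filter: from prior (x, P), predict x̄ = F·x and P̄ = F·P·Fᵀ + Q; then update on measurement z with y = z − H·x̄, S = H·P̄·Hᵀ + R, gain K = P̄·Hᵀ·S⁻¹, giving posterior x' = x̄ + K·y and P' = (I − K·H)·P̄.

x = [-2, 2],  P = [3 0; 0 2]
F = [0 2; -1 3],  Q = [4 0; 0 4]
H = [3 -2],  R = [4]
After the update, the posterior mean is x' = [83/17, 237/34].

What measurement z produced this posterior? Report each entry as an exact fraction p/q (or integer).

z = [1]

x̄ = F·x = [4, 8]
P̄ = F·P·Fᵀ + Q = [12 12; 12 25]
S = H·P̄·Hᵀ + R = [68]
K = P̄·Hᵀ·S⁻¹ = [3/17; -7/34]
x' − x̄ = [15/17, -35/34] = K·y
y = (KᵀK)⁻¹·Kᵀ·(x' − x̄) = [5]
z = y + H·x̄ = [5] + [-4] = [1]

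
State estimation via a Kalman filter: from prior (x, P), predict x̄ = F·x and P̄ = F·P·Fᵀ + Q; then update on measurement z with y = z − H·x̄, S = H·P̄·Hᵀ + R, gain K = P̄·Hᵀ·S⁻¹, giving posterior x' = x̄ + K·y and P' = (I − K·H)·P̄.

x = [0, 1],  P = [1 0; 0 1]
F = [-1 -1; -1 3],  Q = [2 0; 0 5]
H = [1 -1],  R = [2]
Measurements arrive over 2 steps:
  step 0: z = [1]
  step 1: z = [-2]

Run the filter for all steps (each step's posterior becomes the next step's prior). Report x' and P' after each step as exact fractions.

step 0: x̄ = F·x = [-1, 3]
step 0: P̄ = F·P·Fᵀ + Q = [4 -2; -2 15]
step 0: y = z − H·x̄ = [5]
step 0: S = H·P̄·Hᵀ + R = [25]
step 0: K = P̄·Hᵀ·S⁻¹ = [6/25; -17/25]
step 0: x' = x̄ + K·y = [1/5, -2/5]
step 0: P' = (I − K·H)·P̄ = [64/25 52/25; 52/25 86/25]
step 1: x̄ = F·x = [1/5, -7/5]
step 1: P̄ = F·P·Fᵀ + Q = [304/25 -298/25; -298/25 651/25]
step 1: y = z − H·x̄ = [-18/5]
step 1: S = H·P̄·Hᵀ + R = [1601/25]
step 1: K = P̄·Hᵀ·S⁻¹ = [602/1601; -949/1601]
step 1: x' = x̄ + K·y = [-1847/1601, 1175/1601]
step 1: P' = (I − K·H)·P̄ = [4972/1601 3768/1601; 3768/1601 5666/1601]

step 0: x' = [1/5, -2/5], P' = [64/25 52/25; 52/25 86/25]
step 1: x' = [-1847/1601, 1175/1601], P' = [4972/1601 3768/1601; 3768/1601 5666/1601]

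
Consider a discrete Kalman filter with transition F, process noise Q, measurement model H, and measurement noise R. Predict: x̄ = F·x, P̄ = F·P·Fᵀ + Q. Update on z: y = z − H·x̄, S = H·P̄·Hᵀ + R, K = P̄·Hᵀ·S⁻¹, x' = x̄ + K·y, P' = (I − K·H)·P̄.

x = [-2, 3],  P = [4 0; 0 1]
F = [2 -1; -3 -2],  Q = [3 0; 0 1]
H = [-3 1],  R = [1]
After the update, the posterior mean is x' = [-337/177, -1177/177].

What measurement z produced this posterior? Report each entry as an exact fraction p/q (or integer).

z = [-1]

x̄ = F·x = [-7, 0]
P̄ = F·P·Fᵀ + Q = [20 -22; -22 41]
S = H·P̄·Hᵀ + R = [354]
K = P̄·Hᵀ·S⁻¹ = [-41/177; 107/354]
x' − x̄ = [902/177, -1177/177] = K·y
y = (KᵀK)⁻¹·Kᵀ·(x' − x̄) = [-22]
z = y + H·x̄ = [-22] + [21] = [-1]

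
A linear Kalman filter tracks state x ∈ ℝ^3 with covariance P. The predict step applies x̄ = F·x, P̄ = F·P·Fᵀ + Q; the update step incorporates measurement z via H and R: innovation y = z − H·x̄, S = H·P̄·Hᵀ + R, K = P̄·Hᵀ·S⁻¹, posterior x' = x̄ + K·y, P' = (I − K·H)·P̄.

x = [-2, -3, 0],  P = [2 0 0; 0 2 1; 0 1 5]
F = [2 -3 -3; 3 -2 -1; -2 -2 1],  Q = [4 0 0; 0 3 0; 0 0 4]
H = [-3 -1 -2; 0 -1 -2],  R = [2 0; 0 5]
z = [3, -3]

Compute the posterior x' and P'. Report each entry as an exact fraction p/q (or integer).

x̄ = F·x = [5, 0, 10]
P̄ = F·P·Fᵀ + Q = [93 48 -8; 48 38 -9; -8 -9 21]
y = z − H·x̄ = [38, 17]
S = H·P̄·Hᵀ + R = [1117 182; 182 91]
K = P̄·Hᵀ·S⁻¹ = [-247/753 20858/68523; -124/753 7508/68523; 19/251 -11741/22841]
x' = x̄ + K·y = [-156925/68523, -301156/68523, 94515/22841]
P' = (I − K·H)·P̄ = [49748/68523 20036/68523 -20721/22841; 20036/68523 903458/68523 -156833/22841; -20721/22841 -156833/22841 107769/22841]

x' = [-156925/68523, -301156/68523, 94515/22841]
P' = [49748/68523 20036/68523 -20721/22841; 20036/68523 903458/68523 -156833/22841; -20721/22841 -156833/22841 107769/22841]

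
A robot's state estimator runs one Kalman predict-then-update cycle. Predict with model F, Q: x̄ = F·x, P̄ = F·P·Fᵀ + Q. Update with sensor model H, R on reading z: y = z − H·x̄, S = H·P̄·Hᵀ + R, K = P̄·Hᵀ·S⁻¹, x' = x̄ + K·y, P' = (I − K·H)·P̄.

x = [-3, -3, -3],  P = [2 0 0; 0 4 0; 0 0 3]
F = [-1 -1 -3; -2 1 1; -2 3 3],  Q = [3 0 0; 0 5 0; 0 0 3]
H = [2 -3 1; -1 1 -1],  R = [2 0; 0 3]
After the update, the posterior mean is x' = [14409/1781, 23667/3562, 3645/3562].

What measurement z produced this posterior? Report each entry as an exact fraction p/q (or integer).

z = [-3, -3]

x̄ = F·x = [15, 0, -12]
P̄ = F·P·Fᵀ + Q = [36 -9 -35; -9 20 29; -35 29 74]
S = H·P̄·Hᵀ + R = [194 -30; -30 23]
K = P̄·Hᵀ·S⁻¹ = [586/1781 -10/1781; -1127/3562 -735/1781; -2209/3562 -2215/1781]
x' − x̄ = [-12306/1781, 23667/3562, 46389/3562] = K·y
y = (KᵀK)⁻¹·Kᵀ·(x' − x̄) = [-21, 0]
z = y + H·x̄ = [-21, 0] + [18, -3] = [-3, -3]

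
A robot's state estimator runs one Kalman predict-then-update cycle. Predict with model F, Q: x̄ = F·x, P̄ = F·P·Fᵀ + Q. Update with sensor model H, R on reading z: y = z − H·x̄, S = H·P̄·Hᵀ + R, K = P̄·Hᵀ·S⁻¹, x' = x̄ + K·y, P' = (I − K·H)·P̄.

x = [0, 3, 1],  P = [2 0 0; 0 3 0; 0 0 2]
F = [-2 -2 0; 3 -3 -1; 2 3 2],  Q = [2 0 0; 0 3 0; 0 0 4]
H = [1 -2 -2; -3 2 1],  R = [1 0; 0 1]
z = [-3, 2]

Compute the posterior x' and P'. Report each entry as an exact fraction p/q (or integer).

x' = [-21688/4753, -14717/1358, 95395/9506]
P' = [31978/4753 11086/679 -61050/4753; 11086/679 7905/194 -44143/1358; -61050/4753 -44143/1358 250035/9506]

x̄ = F·x = [-6, -10, 11]
P̄ = F·P·Fᵀ + Q = [22 6 -26; 6 50 -19; -26 -19 47]
y = z − H·x̄ = [5, -7]
S = H·P̄·Hᵀ + R = [339 -380; -380 454]
K = P̄·Hᵀ·S⁻¹ = [-1126/4753 -1780/4753; -106/679 11/1358; -2084/4753 -1667/9506]
x' = x̄ + K·y = [-21688/4753, -14717/1358, 95395/9506]
P' = (I − K·H)·P̄ = [31978/4753 11086/679 -61050/4753; 11086/679 7905/194 -44143/1358; -61050/4753 -44143/1358 250035/9506]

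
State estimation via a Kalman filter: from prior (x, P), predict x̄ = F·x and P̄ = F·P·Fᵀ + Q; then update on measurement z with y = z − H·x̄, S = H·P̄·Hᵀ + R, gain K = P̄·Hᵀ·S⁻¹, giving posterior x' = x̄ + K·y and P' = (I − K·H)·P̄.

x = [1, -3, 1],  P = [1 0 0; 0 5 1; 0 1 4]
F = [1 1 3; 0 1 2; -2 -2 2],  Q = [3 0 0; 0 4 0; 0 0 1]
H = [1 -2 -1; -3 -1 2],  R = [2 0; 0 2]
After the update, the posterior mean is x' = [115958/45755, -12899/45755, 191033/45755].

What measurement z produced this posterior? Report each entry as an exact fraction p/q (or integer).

z = [-1, 1]

x̄ = F·x = [1, -1, 6]
P̄ = F·P·Fᵀ + Q = [51 34 8; 34 29 4; 8 4 33]
S = H·P̄·Hᵀ + R = [66 37; 37 714]
K = P̄·Hᵀ·S⁻¹ = [-11523/45755 -10361/45755; -15441/45755 -7082/45755; -24968/45755 3729/45755]
x' − x̄ = [70203/45755, 32856/45755, -83497/45755] = K·y
y = (KᵀK)⁻¹·Kᵀ·(x' − x̄) = [2, -9]
z = y + H·x̄ = [2, -9] + [-3, 10] = [-1, 1]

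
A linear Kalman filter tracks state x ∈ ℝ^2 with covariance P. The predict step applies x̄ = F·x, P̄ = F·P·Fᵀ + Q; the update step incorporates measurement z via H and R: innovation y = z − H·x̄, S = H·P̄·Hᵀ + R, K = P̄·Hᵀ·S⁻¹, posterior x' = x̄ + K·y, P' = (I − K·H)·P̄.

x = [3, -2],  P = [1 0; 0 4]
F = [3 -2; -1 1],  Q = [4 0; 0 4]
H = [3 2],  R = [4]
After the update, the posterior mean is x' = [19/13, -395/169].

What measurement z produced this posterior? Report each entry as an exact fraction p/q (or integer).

x̄ = F·x = [13, -5]
P̄ = F·P·Fᵀ + Q = [29 -11; -11 9]
S = H·P̄·Hᵀ + R = [169]
K = P̄·Hᵀ·S⁻¹ = [5/13; -15/169]
x' − x̄ = [-150/13, 450/169] = K·y
y = (KᵀK)⁻¹·Kᵀ·(x' − x̄) = [-30]
z = y + H·x̄ = [-30] + [29] = [-1]

z = [-1]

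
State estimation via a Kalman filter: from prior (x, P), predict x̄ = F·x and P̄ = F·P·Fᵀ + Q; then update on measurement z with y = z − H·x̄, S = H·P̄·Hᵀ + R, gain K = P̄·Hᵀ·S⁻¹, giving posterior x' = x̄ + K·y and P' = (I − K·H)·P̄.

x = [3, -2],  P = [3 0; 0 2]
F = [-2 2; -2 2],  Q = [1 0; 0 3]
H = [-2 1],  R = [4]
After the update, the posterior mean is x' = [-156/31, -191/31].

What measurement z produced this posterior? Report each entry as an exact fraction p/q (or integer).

x̄ = F·x = [-10, -10]
P̄ = F·P·Fᵀ + Q = [21 20; 20 23]
S = H·P̄·Hᵀ + R = [31]
K = P̄·Hᵀ·S⁻¹ = [-22/31; -17/31]
x' − x̄ = [154/31, 119/31] = K·y
y = (KᵀK)⁻¹·Kᵀ·(x' − x̄) = [-7]
z = y + H·x̄ = [-7] + [10] = [3]

z = [3]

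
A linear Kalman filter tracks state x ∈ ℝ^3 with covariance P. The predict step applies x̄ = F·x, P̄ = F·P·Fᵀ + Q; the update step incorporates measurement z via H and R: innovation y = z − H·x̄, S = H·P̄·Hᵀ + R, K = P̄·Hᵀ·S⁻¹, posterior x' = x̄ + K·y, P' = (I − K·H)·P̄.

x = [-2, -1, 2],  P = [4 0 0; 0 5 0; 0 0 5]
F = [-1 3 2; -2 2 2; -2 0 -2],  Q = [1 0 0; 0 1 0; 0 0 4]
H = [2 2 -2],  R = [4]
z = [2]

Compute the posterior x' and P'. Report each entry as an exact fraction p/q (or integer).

x' = [-43/79, 236/79, 112/79]
P' = [630/79 417/79 1012/79; 417/79 3851/316 1350/79; 1012/79 1350/79 2376/79]

x̄ = F·x = [3, 6, 0]
P̄ = F·P·Fᵀ + Q = [70 58 -12; 58 57 -4; -12 -4 40]
y = z − H·x̄ = [-16]
S = H·P̄·Hᵀ + R = [1264]
K = P̄·Hᵀ·S⁻¹ = [35/158; 119/632; -7/79]
x' = x̄ + K·y = [-43/79, 236/79, 112/79]
P' = (I − K·H)·P̄ = [630/79 417/79 1012/79; 417/79 3851/316 1350/79; 1012/79 1350/79 2376/79]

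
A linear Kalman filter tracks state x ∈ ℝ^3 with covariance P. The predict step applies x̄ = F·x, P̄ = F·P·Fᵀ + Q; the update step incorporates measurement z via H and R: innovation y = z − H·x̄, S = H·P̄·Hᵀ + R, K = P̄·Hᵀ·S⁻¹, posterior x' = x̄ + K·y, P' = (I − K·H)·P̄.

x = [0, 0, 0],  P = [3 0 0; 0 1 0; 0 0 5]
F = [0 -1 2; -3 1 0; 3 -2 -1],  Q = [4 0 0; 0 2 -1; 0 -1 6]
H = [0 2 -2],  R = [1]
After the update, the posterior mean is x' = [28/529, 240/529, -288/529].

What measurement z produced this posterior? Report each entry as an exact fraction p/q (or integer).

z = [2]

x̄ = F·x = [0, 0, 0]
P̄ = F·P·Fᵀ + Q = [25 -1 -8; -1 30 -30; -8 -30 42]
S = H·P̄·Hᵀ + R = [529]
K = P̄·Hᵀ·S⁻¹ = [14/529; 120/529; -144/529]
x' − x̄ = [28/529, 240/529, -288/529] = K·y
y = (KᵀK)⁻¹·Kᵀ·(x' − x̄) = [2]
z = y + H·x̄ = [2] + [0] = [2]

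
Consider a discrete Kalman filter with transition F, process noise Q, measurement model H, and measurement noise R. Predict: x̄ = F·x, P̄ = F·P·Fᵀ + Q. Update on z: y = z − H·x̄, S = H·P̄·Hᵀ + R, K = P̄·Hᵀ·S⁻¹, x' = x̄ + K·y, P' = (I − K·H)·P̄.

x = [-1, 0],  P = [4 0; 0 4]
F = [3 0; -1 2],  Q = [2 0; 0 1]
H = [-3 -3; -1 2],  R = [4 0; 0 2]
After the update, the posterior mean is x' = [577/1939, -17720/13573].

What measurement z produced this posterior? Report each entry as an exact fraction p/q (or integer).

x̄ = F·x = [-3, 1]
P̄ = F·P·Fᵀ + Q = [38 -12; -12 21]
S = H·P̄·Hᵀ + R = [319 24; 24 172]
K = P̄·Hᵀ·S⁻¹ = [-426/1939 -1279/3878; -1485/13573 8937/27146]
x' − x̄ = [6394/1939, -31293/13573] = K·y
y = (KᵀK)⁻¹·Kᵀ·(x' − x̄) = [-3, -8]
z = y + H·x̄ = [-3, -8] + [6, 5] = [3, -3]

z = [3, -3]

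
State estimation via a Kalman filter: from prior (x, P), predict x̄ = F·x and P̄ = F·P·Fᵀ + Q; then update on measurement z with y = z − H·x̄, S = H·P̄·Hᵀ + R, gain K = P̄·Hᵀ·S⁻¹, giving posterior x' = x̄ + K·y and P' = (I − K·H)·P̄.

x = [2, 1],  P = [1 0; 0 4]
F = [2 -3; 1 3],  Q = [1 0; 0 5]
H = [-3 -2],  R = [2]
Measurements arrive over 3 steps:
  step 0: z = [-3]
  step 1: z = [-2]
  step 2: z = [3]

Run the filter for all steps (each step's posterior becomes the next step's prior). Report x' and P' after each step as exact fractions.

step 0: x' = [-419/131, 835/131], P' = [2346/131 -3464/131; -3464/131 5178/131]
step 1: x' = [-564988/367079, 1208442/367079], P' = [2628494/367079 -3754290/367079; -3754290/367079 5532167/367079]
step 2: x' = [-13089124/3938447, 1420461619/409598488], P' = [27304038/3938447 -38979371/3938447; -38979371/3938447 5976851025/409598488]

step 0: x̄ = F·x = [1, 5]
step 0: P̄ = F·P·Fᵀ + Q = [41 -34; -34 42]
step 0: y = z − H·x̄ = [10]
step 0: S = H·P̄·Hᵀ + R = [131]
step 0: K = P̄·Hᵀ·S⁻¹ = [-55/131; 18/131]
step 0: x' = x̄ + K·y = [-419/131, 835/131]
step 0: P' = (I − K·H)·P̄ = [2346/131 -3464/131; -3464/131 5178/131]
step 1: x̄ = F·x = [-3343/131, 2086/131]
step 1: P̄ = F·P·Fᵀ + Q = [97685/131 -52302/131; -52302/131 28819/131]
step 1: y = z − H·x̄ = [-6119/131]
step 1: S = H·P̄·Hᵀ + R = [367079/131]
step 1: K = P̄·Hᵀ·S⁻¹ = [-188451/367079; 99268/367079]
step 1: x' = x̄ + K·y = [-564988/367079, 1208442/367079]
step 1: P' = (I − K·H)·P̄ = [2628494/367079 -3754290/367079; -3754290/367079 5532167/367079]
step 2: x̄ = F·x = [-4755302/367079, 3060338/367079]
step 2: P̄ = F·P·Fᵀ + Q = [105722038/367079 -55795385/367079; -55795385/367079 31727652/367079]
step 2: y = z − H·x̄ = [-7043993/367079]
step 2: S = H·P̄·Hᵀ + R = [409598488/367079]
step 2: K = P̄·Hᵀ·S⁻¹ = [-1976686/3938447; 103930851/409598488]
step 2: x' = x̄ + K·y = [-13089124/3938447, 1420461619/409598488]
step 2: P' = (I − K·H)·P̄ = [27304038/3938447 -38979371/3938447; -38979371/3938447 5976851025/409598488]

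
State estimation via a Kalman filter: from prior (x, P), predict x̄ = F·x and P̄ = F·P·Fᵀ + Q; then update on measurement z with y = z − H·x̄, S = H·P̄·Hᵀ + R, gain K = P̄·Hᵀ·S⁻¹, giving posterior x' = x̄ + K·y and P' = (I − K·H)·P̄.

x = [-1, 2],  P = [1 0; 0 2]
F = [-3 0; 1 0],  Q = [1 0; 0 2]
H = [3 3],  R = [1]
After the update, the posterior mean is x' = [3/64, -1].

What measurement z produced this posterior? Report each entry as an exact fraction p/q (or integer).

x̄ = F·x = [3, -1]
P̄ = F·P·Fᵀ + Q = [10 -3; -3 3]
S = H·P̄·Hᵀ + R = [64]
K = P̄·Hᵀ·S⁻¹ = [21/64; 0]
x' − x̄ = [-189/64, 0] = K·y
y = (KᵀK)⁻¹·Kᵀ·(x' − x̄) = [-9]
z = y + H·x̄ = [-9] + [6] = [-3]

z = [-3]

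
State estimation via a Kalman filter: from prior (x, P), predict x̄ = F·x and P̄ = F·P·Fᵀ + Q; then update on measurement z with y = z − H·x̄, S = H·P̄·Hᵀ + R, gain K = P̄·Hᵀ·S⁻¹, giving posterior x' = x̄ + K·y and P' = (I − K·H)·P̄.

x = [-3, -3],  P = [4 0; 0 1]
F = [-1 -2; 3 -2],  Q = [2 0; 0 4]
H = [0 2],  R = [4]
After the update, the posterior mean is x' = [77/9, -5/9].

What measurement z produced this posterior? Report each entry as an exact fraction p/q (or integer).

x̄ = F·x = [9, -3]
P̄ = F·P·Fᵀ + Q = [10 -8; -8 44]
S = H·P̄·Hᵀ + R = [180]
K = P̄·Hᵀ·S⁻¹ = [-4/45; 22/45]
x' − x̄ = [-4/9, 22/9] = K·y
y = (KᵀK)⁻¹·Kᵀ·(x' − x̄) = [5]
z = y + H·x̄ = [5] + [-6] = [-1]

z = [-1]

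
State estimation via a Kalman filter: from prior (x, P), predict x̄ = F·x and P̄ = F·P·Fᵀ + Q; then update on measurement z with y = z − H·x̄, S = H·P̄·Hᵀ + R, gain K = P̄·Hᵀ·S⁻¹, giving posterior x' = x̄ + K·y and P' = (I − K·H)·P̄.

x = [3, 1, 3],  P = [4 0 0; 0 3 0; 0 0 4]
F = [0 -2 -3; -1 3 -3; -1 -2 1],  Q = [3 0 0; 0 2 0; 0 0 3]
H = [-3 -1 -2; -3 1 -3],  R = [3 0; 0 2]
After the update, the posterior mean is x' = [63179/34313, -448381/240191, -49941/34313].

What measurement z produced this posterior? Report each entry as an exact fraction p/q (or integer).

x̄ = F·x = [-11, -9, -2]
P̄ = F·P·Fᵀ + Q = [51 18 0; 18 69 -26; 0 -26 23]
S = H·P̄·Hᵀ + R = [627 502; 502 785]
K = P̄·Hᵀ·S⁻¹ = [-9495/34313 171/34313; -102421/240191 93953/240191; 4570/34313 -7075/34313]
x' − x̄ = [440622/34313, 1713338/240191, 18685/34313] = K·y
y = (KᵀK)⁻¹·Kᵀ·(x' − x̄) = [-47, -33]
z = y + H·x̄ = [-47, -33] + [46, 30] = [-1, -3]

z = [-1, -3]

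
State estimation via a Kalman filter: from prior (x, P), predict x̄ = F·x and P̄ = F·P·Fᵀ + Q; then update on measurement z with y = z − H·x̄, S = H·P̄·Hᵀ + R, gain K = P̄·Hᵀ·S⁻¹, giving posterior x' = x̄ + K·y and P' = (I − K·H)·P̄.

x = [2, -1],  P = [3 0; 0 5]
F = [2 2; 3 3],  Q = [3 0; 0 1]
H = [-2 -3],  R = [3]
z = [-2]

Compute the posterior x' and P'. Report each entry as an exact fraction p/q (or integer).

x̄ = F·x = [2, 3]
P̄ = F·P·Fᵀ + Q = [35 48; 48 73]
y = z − H·x̄ = [11]
S = H·P̄·Hᵀ + R = [1376]
K = P̄·Hᵀ·S⁻¹ = [-107/688; -315/1376]
x' = x̄ + K·y = [199/688, 663/1376]
P' = (I − K·H)·P̄ = [591/344 -681/688; -681/688 1223/1376]

x' = [199/688, 663/1376]
P' = [591/344 -681/688; -681/688 1223/1376]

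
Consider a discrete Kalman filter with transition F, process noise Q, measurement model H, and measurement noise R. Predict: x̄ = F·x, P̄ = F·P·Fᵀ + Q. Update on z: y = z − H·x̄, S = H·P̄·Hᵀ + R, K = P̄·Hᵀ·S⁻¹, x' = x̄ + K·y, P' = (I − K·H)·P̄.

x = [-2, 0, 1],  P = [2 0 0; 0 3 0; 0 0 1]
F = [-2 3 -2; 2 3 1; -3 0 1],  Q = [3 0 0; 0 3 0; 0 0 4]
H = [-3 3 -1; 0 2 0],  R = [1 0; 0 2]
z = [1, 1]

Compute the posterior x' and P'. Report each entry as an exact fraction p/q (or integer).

x̄ = F·x = [2, -3, 7]
P̄ = F·P·Fᵀ + Q = [42 17 10; 17 39 -11; 10 -11 23]
y = z − H·x̄ = [23, 7]
S = H·P̄·Hᵀ + R = [573 154; 154 158]
K = P̄·Hᵀ·S⁻¹ = [-9333/33409 16286/33409; 77/33409 16418/33409; -5100/33409 319/33409]
x' = x̄ + K·y = [-33839/33409, 16470/33409, 118796/33409]
P' = (I − K·H)·P̄ = [56149/33409 16286/33409 -110256/33409; 16286/33409 16418/33409 319/33409; -110256/33409 319/33409 336825/33409]

x' = [-33839/33409, 16470/33409, 118796/33409]
P' = [56149/33409 16286/33409 -110256/33409; 16286/33409 16418/33409 319/33409; -110256/33409 319/33409 336825/33409]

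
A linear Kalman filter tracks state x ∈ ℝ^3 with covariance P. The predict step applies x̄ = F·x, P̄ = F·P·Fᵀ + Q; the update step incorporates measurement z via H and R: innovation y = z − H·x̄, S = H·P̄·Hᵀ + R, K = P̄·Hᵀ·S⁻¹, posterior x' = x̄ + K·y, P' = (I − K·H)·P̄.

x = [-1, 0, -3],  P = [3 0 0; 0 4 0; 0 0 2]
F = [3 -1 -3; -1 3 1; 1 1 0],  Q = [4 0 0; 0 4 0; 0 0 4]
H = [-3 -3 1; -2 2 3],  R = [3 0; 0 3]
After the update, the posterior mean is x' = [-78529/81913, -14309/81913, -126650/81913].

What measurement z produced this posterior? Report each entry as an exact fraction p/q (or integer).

z = [2, -3]

x̄ = F·x = [6, -2, -1]
P̄ = F·P·Fᵀ + Q = [53 -27 5; -27 45 9; 5 9 11]
S = H·P̄·Hᵀ + R = [326 -37; -37 758]
K = P̄·Hᵀ·S⁻¹ = [-20233/81913 -16657/81913; -9261/81913 18027/81913; -7327/81913 4073/81913]
x' − x̄ = [-570007/81913, 149517/81913, -44737/81913] = K·y
y = (KᵀK)⁻¹·Kᵀ·(x' − x̄) = [15, 16]
z = y + H·x̄ = [15, 16] + [-13, -19] = [2, -3]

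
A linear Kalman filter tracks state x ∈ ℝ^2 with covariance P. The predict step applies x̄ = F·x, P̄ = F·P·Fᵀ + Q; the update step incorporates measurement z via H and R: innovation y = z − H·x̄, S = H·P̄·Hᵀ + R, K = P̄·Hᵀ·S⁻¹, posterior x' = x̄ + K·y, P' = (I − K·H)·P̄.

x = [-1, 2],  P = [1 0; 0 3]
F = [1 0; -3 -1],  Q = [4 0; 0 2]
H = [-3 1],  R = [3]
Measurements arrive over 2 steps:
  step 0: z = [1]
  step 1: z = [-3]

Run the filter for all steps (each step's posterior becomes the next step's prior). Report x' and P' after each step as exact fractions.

step 0: x' = [-13/40, 11/80], P' = [19/20 87/40; 87/40 591/80]
step 1: x' = [4826/8695, -10452/8695], P' = [11439/8695 29547/8695; 29547/8695 99696/8695]

step 0: x̄ = F·x = [-1, 1]
step 0: P̄ = F·P·Fᵀ + Q = [5 -3; -3 14]
step 0: y = z − H·x̄ = [-3]
step 0: S = H·P̄·Hᵀ + R = [80]
step 0: K = P̄·Hᵀ·S⁻¹ = [-9/40; 23/80]
step 0: x' = x̄ + K·y = [-13/40, 11/80]
step 0: P' = (I − K·H)·P̄ = [19/20 87/40; 87/40 591/80]
step 1: x̄ = F·x = [-13/40, 67/80]
step 1: P̄ = F·P·Fᵀ + Q = [99/20 -201/40; -201/40 2479/80]
step 1: y = z − H·x̄ = [-77/16]
step 1: S = H·P̄·Hᵀ + R = [1739/16]
step 1: K = P̄·Hᵀ·S⁻¹ = [-318/1739; 737/1739]
step 1: x' = x̄ + K·y = [4826/8695, -10452/8695]
step 1: P' = (I − K·H)·P̄ = [11439/8695 29547/8695; 29547/8695 99696/8695]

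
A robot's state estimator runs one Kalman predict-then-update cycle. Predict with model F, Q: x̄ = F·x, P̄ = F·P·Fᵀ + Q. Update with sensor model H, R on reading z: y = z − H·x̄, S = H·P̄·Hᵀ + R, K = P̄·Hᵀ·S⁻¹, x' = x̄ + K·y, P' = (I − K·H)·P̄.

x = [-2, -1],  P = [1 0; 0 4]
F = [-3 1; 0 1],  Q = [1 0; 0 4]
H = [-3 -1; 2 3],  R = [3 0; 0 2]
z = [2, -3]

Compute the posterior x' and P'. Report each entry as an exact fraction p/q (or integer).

x̄ = F·x = [5, -1]
P̄ = F·P·Fᵀ + Q = [14 4; 4 8]
y = z − H·x̄ = [16, -10]
S = H·P̄·Hᵀ + R = [161 -152; -152 178]
K = P̄·Hᵀ·S⁻¹ = [-1054/2777 -276/2777; 652/2777 1056/2777]
x' = x̄ + K·y = [-219/2777, -2905/2777]
P' = (I − K·H)·P̄ = [1434/2777 -1140/2777; -1140/2777 1464/2777]

x' = [-219/2777, -2905/2777]
P' = [1434/2777 -1140/2777; -1140/2777 1464/2777]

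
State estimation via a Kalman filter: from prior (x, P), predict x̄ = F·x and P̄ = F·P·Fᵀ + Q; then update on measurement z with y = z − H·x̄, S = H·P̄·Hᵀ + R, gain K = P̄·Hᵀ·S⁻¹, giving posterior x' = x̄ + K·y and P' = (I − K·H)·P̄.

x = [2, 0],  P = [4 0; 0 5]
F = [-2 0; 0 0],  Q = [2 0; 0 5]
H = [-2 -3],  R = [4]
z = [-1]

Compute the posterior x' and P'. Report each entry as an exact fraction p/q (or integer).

x̄ = F·x = [-4, 0]
P̄ = F·P·Fᵀ + Q = [18 0; 0 5]
y = z − H·x̄ = [-9]
S = H·P̄·Hᵀ + R = [121]
K = P̄·Hᵀ·S⁻¹ = [-36/121; -15/121]
x' = x̄ + K·y = [-160/121, 135/121]
P' = (I − K·H)·P̄ = [882/121 -540/121; -540/121 380/121]

x' = [-160/121, 135/121]
P' = [882/121 -540/121; -540/121 380/121]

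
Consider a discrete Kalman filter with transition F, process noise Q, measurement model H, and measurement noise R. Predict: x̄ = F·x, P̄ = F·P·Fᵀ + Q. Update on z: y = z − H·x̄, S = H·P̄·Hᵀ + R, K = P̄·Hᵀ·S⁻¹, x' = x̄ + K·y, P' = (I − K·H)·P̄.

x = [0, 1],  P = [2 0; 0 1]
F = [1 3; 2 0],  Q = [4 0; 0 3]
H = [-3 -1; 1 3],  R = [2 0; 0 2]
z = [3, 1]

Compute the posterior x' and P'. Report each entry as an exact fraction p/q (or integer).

x̄ = F·x = [3, 0]
P̄ = F·P·Fᵀ + Q = [15 4; 4 11]
y = z − H·x̄ = [12, -2]
S = H·P̄·Hᵀ + R = [172 -118; -118 140]
K = P̄·Hᵀ·S⁻¹ = [-1837/5078 -569/5078; 573/5078 1825/5078]
x' = x̄ + K·y = [-2836/2539, 1613/2539]
P' = (I − K·H)·P̄ = [760/2539 -443/2539; -443/2539 756/2539]

x' = [-2836/2539, 1613/2539]
P' = [760/2539 -443/2539; -443/2539 756/2539]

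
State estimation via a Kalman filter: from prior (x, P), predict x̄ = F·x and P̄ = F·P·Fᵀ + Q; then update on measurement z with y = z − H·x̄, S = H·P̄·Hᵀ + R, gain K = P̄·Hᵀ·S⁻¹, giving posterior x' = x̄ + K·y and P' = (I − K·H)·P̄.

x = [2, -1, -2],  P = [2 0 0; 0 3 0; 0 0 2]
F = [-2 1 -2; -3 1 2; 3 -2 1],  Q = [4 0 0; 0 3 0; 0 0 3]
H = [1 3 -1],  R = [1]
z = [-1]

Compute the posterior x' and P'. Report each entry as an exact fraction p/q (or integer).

x' = [2021/553, -1286/553, -1245/553]
P' = [8363/553 -4247/553 -4444/553; -4247/553 2567/553 3331/553; -4444/553 3331/553 5666/553]

x̄ = F·x = [-1, -11, 6]
P̄ = F·P·Fᵀ + Q = [23 7 -22; 7 32 -20; -22 -20 35]
y = z − H·x̄ = [39]
S = H·P̄·Hᵀ + R = [553]
K = P̄·Hᵀ·S⁻¹ = [66/553; 123/553; -117/553]
x' = x̄ + K·y = [2021/553, -1286/553, -1245/553]
P' = (I − K·H)·P̄ = [8363/553 -4247/553 -4444/553; -4247/553 2567/553 3331/553; -4444/553 3331/553 5666/553]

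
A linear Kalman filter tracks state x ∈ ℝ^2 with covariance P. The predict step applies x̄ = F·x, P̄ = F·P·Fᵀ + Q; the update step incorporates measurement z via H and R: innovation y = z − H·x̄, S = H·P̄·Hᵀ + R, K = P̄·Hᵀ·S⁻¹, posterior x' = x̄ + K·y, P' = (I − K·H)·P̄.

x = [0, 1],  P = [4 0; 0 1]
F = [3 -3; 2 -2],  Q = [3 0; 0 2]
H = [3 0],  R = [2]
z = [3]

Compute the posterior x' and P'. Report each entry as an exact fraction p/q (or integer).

x̄ = F·x = [-3, -2]
P̄ = F·P·Fᵀ + Q = [48 30; 30 22]
y = z − H·x̄ = [12]
S = H·P̄·Hᵀ + R = [434]
K = P̄·Hᵀ·S⁻¹ = [72/217; 45/217]
x' = x̄ + K·y = [213/217, 106/217]
P' = (I − K·H)·P̄ = [48/217 30/217; 30/217 724/217]

x' = [213/217, 106/217]
P' = [48/217 30/217; 30/217 724/217]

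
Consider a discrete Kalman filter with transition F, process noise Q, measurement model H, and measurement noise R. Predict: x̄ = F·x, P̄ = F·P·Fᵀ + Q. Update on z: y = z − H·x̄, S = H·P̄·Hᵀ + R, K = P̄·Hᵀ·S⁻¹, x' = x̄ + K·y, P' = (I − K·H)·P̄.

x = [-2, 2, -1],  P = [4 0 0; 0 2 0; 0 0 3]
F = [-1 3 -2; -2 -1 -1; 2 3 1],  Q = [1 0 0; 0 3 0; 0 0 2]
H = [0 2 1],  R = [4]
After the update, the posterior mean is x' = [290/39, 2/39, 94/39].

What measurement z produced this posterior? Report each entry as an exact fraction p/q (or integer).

z = [2]

x̄ = F·x = [10, 3, 1]
P̄ = F·P·Fᵀ + Q = [35 8 4; 8 24 -25; 4 -25 39]
S = H·P̄·Hᵀ + R = [39]
K = P̄·Hᵀ·S⁻¹ = [20/39; 23/39; -11/39]
x' − x̄ = [-100/39, -115/39, 55/39] = K·y
y = (KᵀK)⁻¹·Kᵀ·(x' − x̄) = [-5]
z = y + H·x̄ = [-5] + [7] = [2]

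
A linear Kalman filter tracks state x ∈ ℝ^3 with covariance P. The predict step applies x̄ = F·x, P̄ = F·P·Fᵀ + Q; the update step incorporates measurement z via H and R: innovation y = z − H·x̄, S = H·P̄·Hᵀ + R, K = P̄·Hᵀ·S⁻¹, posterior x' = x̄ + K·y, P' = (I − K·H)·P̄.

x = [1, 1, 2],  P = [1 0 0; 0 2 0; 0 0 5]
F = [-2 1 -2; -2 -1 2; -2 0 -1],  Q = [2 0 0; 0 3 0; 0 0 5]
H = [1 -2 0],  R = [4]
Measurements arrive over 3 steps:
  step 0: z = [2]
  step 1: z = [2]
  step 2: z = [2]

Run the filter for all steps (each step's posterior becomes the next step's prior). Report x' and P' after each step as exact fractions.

step 0: x̄ = F·x = [-5, 1, -4]
step 0: P̄ = F·P·Fᵀ + Q = [28 -18 14; -18 29 -6; 14 -6 14]
step 0: y = z − H·x̄ = [9]
step 0: S = H·P̄·Hᵀ + R = [220]
step 0: K = P̄·Hᵀ·S⁻¹ = [16/55; -19/55; 13/110]
step 0: x' = x̄ + K·y = [-131/55, -116/55, -323/110]
step 0: P' = (I − K·H)·P̄ = [516/55 226/55 354/55; 226/55 151/55 164/55; 354/55 164/55 601/55]
step 1: x̄ = F·x = [469/55, 1, 77/10]
step 1: P̄ = F·P·Fᵀ + Q = [6001/55 3 434/5; 3 40 14; 434/5 14 396/5]
step 1: y = z − H·x̄ = [-249/55]
step 1: S = H·P̄·Hᵀ + R = [14361/55]
step 1: K = P̄·Hᵀ·S⁻¹ = [5671/14361; -4235/14361; 1078/4787]
step 1: x' = x̄ + K·y = [32262/4787, 11178/4787, 63959/9574]
step 1: P' = (I − K·H)·P̄ = [982184/14361 479750/14361 304360/4787; 479750/14361 248345/14361 150024/4787; 304360/4787 150024/4787 315744/4787]
step 2: x̄ = F·x = [-117305/4787, -11743/4787, -193007/9574]
step 2: P̄ = F·P·Fᵀ + Q = [11580083/14361 563917/4787 9892108/14361; 563917/4787 274388/4787 539228/4787; 9892108/14361 539228/4787 8600093/14361]
step 2: y = z − H·x̄ = [103393/4787]
step 2: S = H·P̄·Hᵀ + R = [8163179/14361]
step 2: K = P̄·Hᵀ·S⁻¹ = [431399/429641; 45423/8163179; 6656740/8163179]
step 2: x' = x̄ + K·y = [-1210654/429641, -19044034/8163179, -41577199/16326358]
step 2: P' = (I − K·H)·P̄ = [100221544/429641 49247974/429641 95978288/429641; 49247974/429641 467764907/8163179 898480256/8163179; 95978288/429641 898480256/8163179 1802932327/8163179]

step 0: x' = [-131/55, -116/55, -323/110], P' = [516/55 226/55 354/55; 226/55 151/55 164/55; 354/55 164/55 601/55]
step 1: x' = [32262/4787, 11178/4787, 63959/9574], P' = [982184/14361 479750/14361 304360/4787; 479750/14361 248345/14361 150024/4787; 304360/4787 150024/4787 315744/4787]
step 2: x' = [-1210654/429641, -19044034/8163179, -41577199/16326358], P' = [100221544/429641 49247974/429641 95978288/429641; 49247974/429641 467764907/8163179 898480256/8163179; 95978288/429641 898480256/8163179 1802932327/8163179]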